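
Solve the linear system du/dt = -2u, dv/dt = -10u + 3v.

u(t) = c_2e^(-2t), v(t) = -c_1e^(3t) + 2c_2e^(-2t)

Coefficient matrix A = [[-2, 0], [-10, 3]].
Characteristic polynomial det(A - λI) = λ^2 - λ - 6 = 0.
Eigenvalues λ = 3, -2.
For λ=3: (A-λI) row 1 is [-5, 0], so an eigenvector is (0, -1).
For λ=-2: (A-λI) row 2 is [-10, 5], so an eigenvector is (1, 2).
General solution: c_1e^(3t)(0,-1) + c_2e^(-2t)(1,2).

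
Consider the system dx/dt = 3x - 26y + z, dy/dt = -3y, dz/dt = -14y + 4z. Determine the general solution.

x(t) = K_1e^(4t) + 4K_2e^(-3t) + K_3e^(3t), y(t) = K_2e^(-3t), z(t) = K_1e^(4t) + 2K_2e^(-3t)

Coefficient matrix A = [[3, -26, 1], [0, -3, 0], [0, -14, 4]].
det(A - λI) = 0 gives eigenvalues λ = 4, -3, 3.
For λ=4: eigenvector (1,0,1).
For λ=-3: eigenvector (4,1,2).
For λ=3: eigenvector (1,0,0).
General solution: K_1e^(4t)(1,0,1) + K_2e^(-3t)(4,1,2) + K_3e^(3t)(1,0,0).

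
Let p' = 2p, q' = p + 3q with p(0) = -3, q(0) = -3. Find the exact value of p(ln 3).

A = [[2,0],[1,3]]; eigenvalues λ = 3, 2.
Eigenvectors: (0,1) for λ=3, (-1,1) for λ=2.
From the initial condition, c_1 = -6, c_2 = 3.
p(ln 3) = (-6)(3^3)(0) + (3)(3^2)(-1) = -27.

-27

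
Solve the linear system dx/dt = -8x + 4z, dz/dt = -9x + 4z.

x(t) = 2K_1e^(-2t) + 2K_2te^(-2t) + K_2e^(-2t), z(t) = 3K_1e^(-2t) + 3K_2te^(-2t) + 2K_2e^(-2t)

Coefficient matrix A = [[-8, 4], [-9, 4]].
Characteristic polynomial det(A - λI) = λ^2 + 4λ + 4 = 0.
Single eigenvalue λ = -2 with algebraic multiplicity 2.
Eigenvector v = (2,3); generalized eigenvector w with (A-λI)w=v is (1,2).
General solution: e^(-2t)[K_1·v + K_2·(t·v + w)].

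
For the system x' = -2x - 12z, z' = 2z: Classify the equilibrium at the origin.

saddle

A = [[-2,-12],[0,2]]; det(A-λI) = λ^2 - 4.
λ = -2, 2: opposite signs.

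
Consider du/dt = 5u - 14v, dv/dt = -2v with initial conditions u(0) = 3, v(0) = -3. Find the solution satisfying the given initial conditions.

u(t) = 9e^(5t) - 6e^(-2t), v(t) = -3e^(-2t)

Coefficient matrix A = [[5, -14], [0, -2]].
Characteristic polynomial det(A - λI) = λ^2 - 3λ - 10 = 0.
Eigenvalues λ = -2, 5.
For λ=-2: (A-λI) row 1 is [7, -14], so an eigenvector is (-2, -1).
For λ=5: (A-λI) row 1 is [0, -14], so an eigenvector is (-1, 0).
General solution: C_1e^(-2t)(-2,-1) + C_2e^(5t)(-1,0).
Applying u(0)=3, v(0)=-3 gives C_1=3, C_2=-9.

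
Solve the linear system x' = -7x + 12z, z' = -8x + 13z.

x(t) = 3K_1e^(t) - K_2e^(5t), z(t) = 2K_1e^(t) - K_2e^(5t)

Coefficient matrix A = [[-7, 12], [-8, 13]].
Characteristic polynomial det(A - λI) = λ^2 - 6λ + 5 = 0.
Eigenvalues λ = 1, 5.
For λ=1: (A-λI) row 1 is [-8, 12], so an eigenvector is (3, 2).
For λ=5: (A-λI) row 1 is [-12, 12], so an eigenvector is (-1, -1).
General solution: K_1e^(t)(3,2) + K_2e^(5t)(-1,-1).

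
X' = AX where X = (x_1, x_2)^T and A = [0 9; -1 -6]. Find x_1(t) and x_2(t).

Coefficient matrix A = [[0, 9], [-1, -6]].
Characteristic polynomial det(A - λI) = λ^2 + 6λ + 9 = 0.
Single eigenvalue λ = -3 with algebraic multiplicity 2.
Eigenvector v = (3,-1); generalized eigenvector w with (A-λI)w=v is (-2,1).
General solution: e^(-3t)[C_1·v + C_2·(t·v + w)].

x_1(t) = 3C_1e^(-3t) + 3C_2te^(-3t) - 2C_2e^(-3t), x_2(t) = -C_1e^(-3t) - C_2te^(-3t) + C_2e^(-3t)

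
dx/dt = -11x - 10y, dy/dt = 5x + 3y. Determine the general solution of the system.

Coefficient matrix A = [[-11, -10], [5, 3]].
Characteristic polynomial det(A - λI) = λ^2 + 8λ + 17 = 0.
Eigenvalues λ = -4 ± i (complex conjugate pair).
For λ=-4+i: an eigenvector is (1,-1) - i(3,-2) = (1 - 3i, -1 + 2i).
A real fundamental pair from Re and Im of e^((-4+i)t)v: X_1 = e^(-4t)(cos(t)·(1,-1) + sin(t)·(3,-2)), X_2 = e^(-4t)(sin(t)·(1,-1) - cos(t)·(3,-2)).
General solution: C_1X_1 + C_2X_2.

x(t) = 3C_1e^(-4t)sin(t) + C_1e^(-4t)cos(t) + C_2e^(-4t)sin(t) - 3C_2e^(-4t)cos(t), y(t) = -2C_1e^(-4t)sin(t) - C_1e^(-4t)cos(t) - C_2e^(-4t)sin(t) + 2C_2e^(-4t)cos(t)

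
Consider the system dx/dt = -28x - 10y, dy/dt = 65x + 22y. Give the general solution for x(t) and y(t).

x(t) = -c_1e^(-3t)sin(5t) + c_1e^(-3t)cos(5t) + c_2e^(-3t)sin(5t) + c_2e^(-3t)cos(5t), y(t) = 3c_1e^(-3t)sin(5t) - 2c_1e^(-3t)cos(5t) - 2c_2e^(-3t)sin(5t) - 3c_2e^(-3t)cos(5t)

Coefficient matrix A = [[-28, -10], [65, 22]].
Characteristic polynomial det(A - λI) = λ^2 + 6λ + 34 = 0.
Eigenvalues λ = -3 ± 5i (complex conjugate pair).
For λ=-3+5i: an eigenvector is (1,-2) - i(-1,3) = (1 + i, -2 - 3i).
A real fundamental pair from Re and Im of e^((-3+5i)t)v: X_1 = e^(-3t)(cos(5t)·(1,-2) + sin(5t)·(-1,3)), X_2 = e^(-3t)(sin(5t)·(1,-2) - cos(5t)·(-1,3)).
General solution: c_1X_1 + c_2X_2.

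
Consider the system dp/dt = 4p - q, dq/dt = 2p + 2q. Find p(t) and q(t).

p(t) = c_1e^(3t)sin(t) - c_2e^(3t)cos(t), q(t) = c_1e^(3t)sin(t) - c_1e^(3t)cos(t) - c_2e^(3t)sin(t) - c_2e^(3t)cos(t)

Coefficient matrix A = [[4, -1], [2, 2]].
Characteristic polynomial det(A - λI) = λ^2 - 6λ + 10 = 0.
Eigenvalues λ = 3 ± i (complex conjugate pair).
For λ=3+i: an eigenvector is (0,-1) - i(1,1) = (0 - i, -1 - i).
A real fundamental pair from Re and Im of e^((3+i)t)v: X_1 = e^(3t)(cos(t)·(0,-1) + sin(t)·(1,1)), X_2 = e^(3t)(sin(t)·(0,-1) - cos(t)·(1,1)).
General solution: c_1X_1 + c_2X_2.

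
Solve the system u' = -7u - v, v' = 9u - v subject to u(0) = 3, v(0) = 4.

u(t) = -13te^(-4t) + 3e^(-4t), v(t) = 39te^(-4t) + 4e^(-4t)

Coefficient matrix A = [[-7, -1], [9, -1]].
Characteristic polynomial det(A - λI) = λ^2 + 8λ + 16 = 0.
Single eigenvalue λ = -4 with algebraic multiplicity 2.
Eigenvector v = (1,-3); generalized eigenvector w with (A-λI)w=v is (0,-1).
General solution: e^(-4t)[c_1·v + c_2·(t·v + w)].
Applying u(0)=3, v(0)=4 gives c_1=3, c_2=-13.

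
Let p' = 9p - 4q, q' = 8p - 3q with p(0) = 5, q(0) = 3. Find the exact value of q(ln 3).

1689

A = [[9,-4],[8,-3]]; eigenvalues λ = 1, 5.
Eigenvectors: (1,2) for λ=1, (1,1) for λ=5.
From the initial condition, c_1 = -2, c_2 = 7.
q(ln 3) = (-2)(3^1)(2) + (7)(3^5)(1) = 1689.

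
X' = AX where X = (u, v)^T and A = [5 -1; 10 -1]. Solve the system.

Coefficient matrix A = [[5, -1], [10, -1]].
Characteristic polynomial det(A - λI) = λ^2 - 4λ + 5 = 0.
Eigenvalues λ = 2 ± i (complex conjugate pair).
For λ=2+i: an eigenvector is (-1,-3) - i(0,-1) = (-1, -3 + i).
A real fundamental pair from Re and Im of e^((2+i)t)v: X_1 = e^(2t)(cos(t)·(-1,-3) + sin(t)·(0,-1)), X_2 = e^(2t)(sin(t)·(-1,-3) - cos(t)·(0,-1)).
General solution: C_1X_1 + C_2X_2.

u(t) = -C_1e^(2t)cos(t) - C_2e^(2t)sin(t), v(t) = -C_1e^(2t)sin(t) - 3C_1e^(2t)cos(t) - 3C_2e^(2t)sin(t) + C_2e^(2t)cos(t)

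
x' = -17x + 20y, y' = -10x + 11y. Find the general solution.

Coefficient matrix A = [[-17, 20], [-10, 11]].
Characteristic polynomial det(A - λI) = λ^2 + 6λ + 13 = 0.
Eigenvalues λ = -3 ± 2i (complex conjugate pair).
For λ=-3+2i: an eigenvector is (-1,-1) - i(-3,-2) = (-1 + 3i, -1 + 2i).
A real fundamental pair from Re and Im of e^((-3+2i)t)v: X_1 = e^(-3t)(cos(2t)·(-1,-1) + sin(2t)·(-3,-2)), X_2 = e^(-3t)(sin(2t)·(-1,-1) - cos(2t)·(-3,-2)).
General solution: c_1X_1 + c_2X_2.

x(t) = -3c_1e^(-3t)sin(2t) - c_1e^(-3t)cos(2t) - c_2e^(-3t)sin(2t) + 3c_2e^(-3t)cos(2t), y(t) = -2c_1e^(-3t)sin(2t) - c_1e^(-3t)cos(2t) - c_2e^(-3t)sin(2t) + 2c_2e^(-3t)cos(2t)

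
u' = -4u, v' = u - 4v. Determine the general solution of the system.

u(t) = -c_2e^(-4t), v(t) = -c_1e^(-4t) - c_2te^(-4t) + c_2e^(-4t)

Coefficient matrix A = [[-4, 0], [1, -4]].
Characteristic polynomial det(A - λI) = λ^2 + 8λ + 16 = 0.
Single eigenvalue λ = -4 with algebraic multiplicity 2.
Eigenvector v = (0,-1); generalized eigenvector w with (A-λI)w=v is (-1,1).
General solution: e^(-4t)[c_1·v + c_2·(t·v + w)].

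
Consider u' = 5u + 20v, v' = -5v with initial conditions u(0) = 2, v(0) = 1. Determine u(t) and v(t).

Coefficient matrix A = [[5, 20], [0, -5]].
Characteristic polynomial det(A - λI) = λ^2 - 25 = 0.
Eigenvalues λ = -5, 5.
For λ=-5: (A-λI) row 1 is [10, 20], so an eigenvector is (-2, 1).
For λ=5: (A-λI) row 1 is [0, 20], so an eigenvector is (1, 0).
General solution: c_1e^(-5t)(-2,1) + c_2e^(5t)(1,0).
Applying u(0)=2, v(0)=1 gives c_1=1, c_2=4.

u(t) = 4e^(5t) - 2e^(-5t), v(t) = e^(-5t)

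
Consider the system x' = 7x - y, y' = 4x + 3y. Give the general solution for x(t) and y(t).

x(t) = c_1e^(5t) + c_2te^(5t) + 2c_2e^(5t), y(t) = 2c_1e^(5t) + 2c_2te^(5t) + 3c_2e^(5t)

Coefficient matrix A = [[7, -1], [4, 3]].
Characteristic polynomial det(A - λI) = λ^2 - 10λ + 25 = 0.
Single eigenvalue λ = 5 with algebraic multiplicity 2.
Eigenvector v = (1,2); generalized eigenvector w with (A-λI)w=v is (2,3).
General solution: e^(5t)[c_1·v + c_2·(t·v + w)].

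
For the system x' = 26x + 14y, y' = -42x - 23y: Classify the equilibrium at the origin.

A = [[26,14],[-42,-23]]; det(A-λI) = λ^2 - 3λ - 10.
λ = 5, -2: opposite signs.

saddle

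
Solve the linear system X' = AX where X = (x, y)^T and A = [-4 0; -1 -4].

Coefficient matrix A = [[-4, 0], [-1, -4]].
Characteristic polynomial det(A - λI) = λ^2 + 8λ + 16 = 0.
Single eigenvalue λ = -4 with algebraic multiplicity 2.
Eigenvector v = (0,1); generalized eigenvector w with (A-λI)w=v is (-1,-3).
General solution: e^(-4t)[C_1·v + C_2·(t·v + w)].

x(t) = -C_2e^(-4t), y(t) = C_1e^(-4t) + C_2te^(-4t) - 3C_2e^(-4t)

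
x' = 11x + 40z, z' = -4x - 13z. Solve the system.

Coefficient matrix A = [[11, 40], [-4, -13]].
Characteristic polynomial det(A - λI) = λ^2 + 2λ + 17 = 0.
Eigenvalues λ = -1 ± 4i (complex conjugate pair).
For λ=-1+4i: an eigenvector is (1,0) - i(3,-1) = (1 - 3i, 0 + i).
A real fundamental pair from Re and Im of e^((-1+4i)t)v: X_1 = e^(-t)(cos(4t)·(1,0) + sin(4t)·(3,-1)), X_2 = e^(-t)(sin(4t)·(1,0) - cos(4t)·(3,-1)).
General solution: C_1X_1 + C_2X_2.

x(t) = 3C_1e^(-t)sin(4t) + C_1e^(-t)cos(4t) + C_2e^(-t)sin(4t) - 3C_2e^(-t)cos(4t), z(t) = -C_1e^(-t)sin(4t) + C_2e^(-t)cos(4t)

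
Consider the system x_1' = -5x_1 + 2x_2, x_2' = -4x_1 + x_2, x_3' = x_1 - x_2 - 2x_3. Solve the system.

Coefficient matrix A = [[-5, 2, 0], [-4, 1, 0], [1, -1, -2]].
det(A - λI) = 0 gives eigenvalues λ = -2, -3, -1.
For λ=-2: eigenvector (0,0,1).
For λ=-3: eigenvector (1,1,0).
For λ=-1: eigenvector (-1,-2,1).
General solution: C_1e^(-2t)(0,0,1) + C_2e^(-3t)(1,1,0) + C_3e^(-t)(-1,-2,1).

x_1(t) = C_2e^(-3t) - C_3e^(-t), x_2(t) = C_2e^(-3t) - 2C_3e^(-t), x_3(t) = C_1e^(-2t) + C_3e^(-t)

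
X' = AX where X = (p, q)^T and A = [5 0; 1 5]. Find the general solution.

p(t) = -C_2e^(5t), q(t) = -C_1e^(5t) - C_2te^(5t) - 2C_2e^(5t)

Coefficient matrix A = [[5, 0], [1, 5]].
Characteristic polynomial det(A - λI) = λ^2 - 10λ + 25 = 0.
Single eigenvalue λ = 5 with algebraic multiplicity 2.
Eigenvector v = (0,-1); generalized eigenvector w with (A-λI)w=v is (-1,-2).
General solution: e^(5t)[C_1·v + C_2·(t·v + w)].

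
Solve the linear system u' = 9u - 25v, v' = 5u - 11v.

u(t) = -2C_1e^(-t)sin(5t) - C_1e^(-t)cos(5t) - C_2e^(-t)sin(5t) + 2C_2e^(-t)cos(5t), v(t) = -C_1e^(-t)sin(5t) + C_2e^(-t)cos(5t)

Coefficient matrix A = [[9, -25], [5, -11]].
Characteristic polynomial det(A - λI) = λ^2 + 2λ + 26 = 0.
Eigenvalues λ = -1 ± 5i (complex conjugate pair).
For λ=-1+5i: an eigenvector is (-1,0) - i(-2,-1) = (-1 + 2i, 0 + i).
A real fundamental pair from Re and Im of e^((-1+5i)t)v: X_1 = e^(-t)(cos(5t)·(-1,0) + sin(5t)·(-2,-1)), X_2 = e^(-t)(sin(5t)·(-1,0) - cos(5t)·(-2,-1)).
General solution: C_1X_1 + C_2X_2.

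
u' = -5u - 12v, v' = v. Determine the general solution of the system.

u(t) = 2K_1e^(t) + K_2e^(-5t), v(t) = -K_1e^(t)

Coefficient matrix A = [[-5, -12], [0, 1]].
Characteristic polynomial det(A - λI) = λ^2 + 4λ - 5 = 0.
Eigenvalues λ = 1, -5.
For λ=1: (A-λI) row 1 is [-6, -12], so an eigenvector is (2, -1).
For λ=-5: (A-λI) row 1 is [0, -12], so an eigenvector is (1, 0).
General solution: K_1e^(t)(2,-1) + K_2e^(-5t)(1,0).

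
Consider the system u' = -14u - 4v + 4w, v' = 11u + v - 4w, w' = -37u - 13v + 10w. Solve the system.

u(t) = C_1e^(2t) - C_2e^(-2t), v(t) = -C_1e^(2t) + C_2e^(-2t) + C_3e^(-3t), w(t) = 3C_1e^(2t) - 2C_2e^(-2t) + C_3e^(-3t)

Coefficient matrix A = [[-14, -4, 4], [11, 1, -4], [-37, -13, 10]].
det(A - λI) = 0 gives eigenvalues λ = 2, -2, -3.
For λ=2: eigenvector (1,-1,3).
For λ=-2: eigenvector (-1,1,-2).
For λ=-3: eigenvector (0,1,1).
General solution: C_1e^(2t)(1,-1,3) + C_2e^(-2t)(-1,1,-2) + C_3e^(-3t)(0,1,1).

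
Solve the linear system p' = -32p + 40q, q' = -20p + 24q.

Coefficient matrix A = [[-32, 40], [-20, 24]].
Characteristic polynomial det(A - λI) = λ^2 + 8λ + 32 = 0.
Eigenvalues λ = -4 ± 4i (complex conjugate pair).
For λ=-4+4i: an eigenvector is (-3,-2) - i(1,1) = (-3 - i, -2 - i).
A real fundamental pair from Re and Im of e^((-4+4i)t)v: X_1 = e^(-4t)(cos(4t)·(-3,-2) + sin(4t)·(1,1)), X_2 = e^(-4t)(sin(4t)·(-3,-2) - cos(4t)·(1,1)).
General solution: C_1X_1 + C_2X_2.

p(t) = C_1e^(-4t)sin(4t) - 3C_1e^(-4t)cos(4t) - 3C_2e^(-4t)sin(4t) - C_2e^(-4t)cos(4t), q(t) = C_1e^(-4t)sin(4t) - 2C_1e^(-4t)cos(4t) - 2C_2e^(-4t)sin(4t) - C_2e^(-4t)cos(4t)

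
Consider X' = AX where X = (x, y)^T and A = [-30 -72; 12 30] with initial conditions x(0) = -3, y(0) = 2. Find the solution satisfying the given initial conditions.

Coefficient matrix A = [[-30, -72], [12, 30]].
Characteristic polynomial det(A - λI) = λ^2 - 36 = 0.
Eigenvalues λ = 6, -6.
For λ=6: (A-λI) row 1 is [-36, -72], so an eigenvector is (-2, 1).
For λ=-6: (A-λI) row 1 is [-24, -72], so an eigenvector is (-3, 1).
General solution: K_1e^(6t)(-2,1) + K_2e^(-6t)(-3,1).
Applying x(0)=-3, y(0)=2 gives K_1=3, K_2=-1.

x(t) = -6e^(6t) + 3e^(-6t), y(t) = 3e^(6t) - e^(-6t)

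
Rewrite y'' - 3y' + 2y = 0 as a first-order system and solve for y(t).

y(t) = C_1e^(2t) + C_2e^(t)

Let x_1 = y, x_2 = y'. Then x_1' = x_2 and x_2' = -2x_1 + 3x_2.
A = [[0,1],[-2,3]]; det(A-λI) = λ^2 - 3λ + 2.
Eigenvalues λ = 2, 1 with eigenvectors (1,2), (1,1).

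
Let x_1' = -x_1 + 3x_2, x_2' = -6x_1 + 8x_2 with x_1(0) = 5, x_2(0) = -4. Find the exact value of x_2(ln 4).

-18208

A = [[-1,3],[-6,8]]; eigenvalues λ = 5, 2.
Eigenvectors: (1,2) for λ=5, (1,1) for λ=2.
From the initial condition, c_1 = -9, c_2 = 14.
x_2(ln 4) = (-9)(4^5)(2) + (14)(4^2)(1) = -18208.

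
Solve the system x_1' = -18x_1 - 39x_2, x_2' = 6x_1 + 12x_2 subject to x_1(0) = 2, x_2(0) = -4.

x_1(t) = 42e^(-3t)sin(3t) + 2e^(-3t)cos(3t), x_2(t) = -16e^(-3t)sin(3t) - 4e^(-3t)cos(3t)

Coefficient matrix A = [[-18, -39], [6, 12]].
Characteristic polynomial det(A - λI) = λ^2 + 6λ + 18 = 0.
Eigenvalues λ = -3 ± 3i (complex conjugate pair).
For λ=-3+3i: an eigenvector is (2,-1) - i(3,-1) = (2 - 3i, -1 + i).
A real fundamental pair from Re and Im of e^((-3+3i)t)v: X_1 = e^(-3t)(cos(3t)·(2,-1) + sin(3t)·(3,-1)), X_2 = e^(-3t)(sin(3t)·(2,-1) - cos(3t)·(3,-1)).
General solution: C_1X_1 + C_2X_2.
Applying x_1(0)=2, x_2(0)=-4 gives C_1=10, C_2=6.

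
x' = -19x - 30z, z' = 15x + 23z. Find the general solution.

x(t) = -3K_1e^(2t)sin(3t) - K_1e^(2t)cos(3t) - K_2e^(2t)sin(3t) + 3K_2e^(2t)cos(3t), z(t) = 2K_1e^(2t)sin(3t) + K_1e^(2t)cos(3t) + K_2e^(2t)sin(3t) - 2K_2e^(2t)cos(3t)

Coefficient matrix A = [[-19, -30], [15, 23]].
Characteristic polynomial det(A - λI) = λ^2 - 4λ + 13 = 0.
Eigenvalues λ = 2 ± 3i (complex conjugate pair).
For λ=2+3i: an eigenvector is (-1,1) - i(-3,2) = (-1 + 3i, 1 - 2i).
A real fundamental pair from Re and Im of e^((2+3i)t)v: X_1 = e^(2t)(cos(3t)·(-1,1) + sin(3t)·(-3,2)), X_2 = e^(2t)(sin(3t)·(-1,1) - cos(3t)·(-3,2)).
General solution: K_1X_1 + K_2X_2.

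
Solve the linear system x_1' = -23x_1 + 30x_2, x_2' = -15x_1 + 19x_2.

x_1(t) = -3K_1e^(-2t)sin(3t) - K_1e^(-2t)cos(3t) - K_2e^(-2t)sin(3t) + 3K_2e^(-2t)cos(3t), x_2(t) = -2K_1e^(-2t)sin(3t) - K_1e^(-2t)cos(3t) - K_2e^(-2t)sin(3t) + 2K_2e^(-2t)cos(3t)

Coefficient matrix A = [[-23, 30], [-15, 19]].
Characteristic polynomial det(A - λI) = λ^2 + 4λ + 13 = 0.
Eigenvalues λ = -2 ± 3i (complex conjugate pair).
For λ=-2+3i: an eigenvector is (-1,-1) - i(-3,-2) = (-1 + 3i, -1 + 2i).
A real fundamental pair from Re and Im of e^((-2+3i)t)v: X_1 = e^(-2t)(cos(3t)·(-1,-1) + sin(3t)·(-3,-2)), X_2 = e^(-2t)(sin(3t)·(-1,-1) - cos(3t)·(-3,-2)).
General solution: K_1X_1 + K_2X_2.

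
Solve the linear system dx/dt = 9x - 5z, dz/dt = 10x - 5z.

Coefficient matrix A = [[9, -5], [10, -5]].
Characteristic polynomial det(A - λI) = λ^2 - 4λ + 5 = 0.
Eigenvalues λ = 2 ± i (complex conjugate pair).
For λ=2+i: an eigenvector is (-2,-3) - i(1,1) = (-2 - i, -3 - i).
A real fundamental pair from Re and Im of e^((2+i)t)v: X_1 = e^(2t)(cos(t)·(-2,-3) + sin(t)·(1,1)), X_2 = e^(2t)(sin(t)·(-2,-3) - cos(t)·(1,1)).
General solution: K_1X_1 + K_2X_2.

x(t) = K_1e^(2t)sin(t) - 2K_1e^(2t)cos(t) - 2K_2e^(2t)sin(t) - K_2e^(2t)cos(t), z(t) = K_1e^(2t)sin(t) - 3K_1e^(2t)cos(t) - 3K_2e^(2t)sin(t) - K_2e^(2t)cos(t)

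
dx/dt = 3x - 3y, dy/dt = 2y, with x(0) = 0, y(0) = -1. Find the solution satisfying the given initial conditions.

Coefficient matrix A = [[3, -3], [0, 2]].
Characteristic polynomial det(A - λI) = λ^2 - 5λ + 6 = 0.
Eigenvalues λ = 3, 2.
For λ=3: (A-λI) row 1 is [0, -3], so an eigenvector is (1, 0).
For λ=2: (A-λI) row 1 is [1, -3], so an eigenvector is (3, 1).
General solution: C_1e^(3t)(1,0) + C_2e^(2t)(3,1).
Applying x(0)=0, y(0)=-1 gives C_1=3, C_2=-1.

x(t) = 3e^(3t) - 3e^(2t), y(t) = -e^(2t)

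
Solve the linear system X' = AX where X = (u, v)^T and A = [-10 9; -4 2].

u(t) = -3C_1e^(-4t) - 3C_2te^(-4t) + 2C_2e^(-4t), v(t) = -2C_1e^(-4t) - 2C_2te^(-4t) + C_2e^(-4t)

Coefficient matrix A = [[-10, 9], [-4, 2]].
Characteristic polynomial det(A - λI) = λ^2 + 8λ + 16 = 0.
Single eigenvalue λ = -4 with algebraic multiplicity 2.
Eigenvector v = (-3,-2); generalized eigenvector w with (A-λI)w=v is (2,1).
General solution: e^(-4t)[C_1·v + C_2·(t·v + w)].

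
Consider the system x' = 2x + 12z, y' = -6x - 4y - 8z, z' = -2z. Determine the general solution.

Coefficient matrix A = [[2, 0, 12], [-6, -4, -8], [0, 0, -2]].
det(A - λI) = 0 gives eigenvalues λ = 2, -4, -2.
For λ=2: eigenvector (1,-1,0).
For λ=-4: eigenvector (0,1,0).
For λ=-2: eigenvector (-3,5,1).
General solution: C_1e^(2t)(1,-1,0) + C_2e^(-4t)(0,1,0) + C_3e^(-2t)(-3,5,1).

x(t) = C_1e^(2t) - 3C_3e^(-2t), y(t) = -C_1e^(2t) + C_2e^(-4t) + 5C_3e^(-2t), z(t) = C_3e^(-2t)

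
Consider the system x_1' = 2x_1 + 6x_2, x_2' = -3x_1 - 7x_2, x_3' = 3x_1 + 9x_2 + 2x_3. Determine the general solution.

Coefficient matrix A = [[2, 6, 0], [-3, -7, 0], [3, 9, 2]].
det(A - λI) = 0 gives eigenvalues λ = -1, 2, -4.
For λ=-1: eigenvector (2,-1,1).
For λ=2: eigenvector (0,0,1).
For λ=-4: eigenvector (1,-1,1).
General solution: c_1e^(-t)(2,-1,1) + c_2e^(2t)(0,0,1) + c_3e^(-4t)(1,-1,1).

x_1(t) = 2c_1e^(-t) + c_3e^(-4t), x_2(t) = -c_1e^(-t) - c_3e^(-4t), x_3(t) = c_1e^(-t) + c_2e^(2t) + c_3e^(-4t)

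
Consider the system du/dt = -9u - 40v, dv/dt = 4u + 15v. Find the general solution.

Coefficient matrix A = [[-9, -40], [4, 15]].
Characteristic polynomial det(A - λI) = λ^2 - 6λ + 25 = 0.
Eigenvalues λ = 3 ± 4i (complex conjugate pair).
For λ=3+4i: an eigenvector is (3,-1) - i(1,0) = (3 - i, -1).
A real fundamental pair from Re and Im of e^((3+4i)t)v: X_1 = e^(3t)(cos(4t)·(3,-1) + sin(4t)·(1,0)), X_2 = e^(3t)(sin(4t)·(3,-1) - cos(4t)·(1,0)).
General solution: c_1X_1 + c_2X_2.

u(t) = c_1e^(3t)sin(4t) + 3c_1e^(3t)cos(4t) + 3c_2e^(3t)sin(4t) - c_2e^(3t)cos(4t), v(t) = -c_1e^(3t)cos(4t) - c_2e^(3t)sin(4t)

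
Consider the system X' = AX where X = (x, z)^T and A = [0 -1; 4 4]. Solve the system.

x(t) = -c_1e^(2t) - c_2te^(2t), z(t) = 2c_1e^(2t) + 2c_2te^(2t) + c_2e^(2t)

Coefficient matrix A = [[0, -1], [4, 4]].
Characteristic polynomial det(A - λI) = λ^2 - 4λ + 4 = 0.
Single eigenvalue λ = 2 with algebraic multiplicity 2.
Eigenvector v = (-1,2); generalized eigenvector w with (A-λI)w=v is (0,1).
General solution: e^(2t)[c_1·v + c_2·(t·v + w)].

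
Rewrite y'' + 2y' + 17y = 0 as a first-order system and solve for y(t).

y(t) = c_1e^(-t)cos(4t) + c_2e^(-t)sin(4t)

Let x_1 = y, x_2 = y'. Then x_1' = x_2 and x_2' = -17x_1 - 2x_2.
A = [[0,1],[-17,-2]]; det(A-λI) = λ^2 + 2λ + 17.
Eigenvalues λ = -1 ± 4i.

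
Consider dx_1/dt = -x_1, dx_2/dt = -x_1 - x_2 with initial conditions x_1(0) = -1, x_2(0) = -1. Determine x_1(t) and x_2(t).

x_1(t) = -e^(-t), x_2(t) = te^(-t) - e^(-t)

Coefficient matrix A = [[-1, 0], [-1, -1]].
Characteristic polynomial det(A - λI) = λ^2 + 2λ + 1 = 0.
Single eigenvalue λ = -1 with algebraic multiplicity 2.
Eigenvector v = (0,1); generalized eigenvector w with (A-λI)w=v is (-1,1).
General solution: e^(-t)[K_1·v + K_2·(t·v + w)].
Applying x_1(0)=-1, x_2(0)=-1 gives K_1=-2, K_2=1.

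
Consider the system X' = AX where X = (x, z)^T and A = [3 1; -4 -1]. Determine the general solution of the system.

x(t) = K_1e^(t) + K_2te^(t) + 2K_2e^(t), z(t) = -2K_1e^(t) - 2K_2te^(t) - 3K_2e^(t)

Coefficient matrix A = [[3, 1], [-4, -1]].
Characteristic polynomial det(A - λI) = λ^2 - 2λ + 1 = 0.
Single eigenvalue λ = 1 with algebraic multiplicity 2.
Eigenvector v = (1,-2); generalized eigenvector w with (A-λI)w=v is (2,-3).
General solution: e^(t)[K_1·v + K_2·(t·v + w)].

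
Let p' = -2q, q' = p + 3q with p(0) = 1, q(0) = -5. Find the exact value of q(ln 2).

A = [[0,-2],[1,3]]; eigenvalues λ = 1, 2.
Eigenvectors: (-2,1) for λ=1, (-1,1) for λ=2.
From the initial condition, c_1 = 4, c_2 = -9.
q(ln 2) = (4)(2^1)(1) + (-9)(2^2)(1) = -28.

-28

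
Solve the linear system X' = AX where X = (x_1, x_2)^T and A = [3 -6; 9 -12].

x_1(t) = c_1e^(-3t) + 2c_2e^(-6t), x_2(t) = c_1e^(-3t) + 3c_2e^(-6t)

Coefficient matrix A = [[3, -6], [9, -12]].
Characteristic polynomial det(A - λI) = λ^2 + 9λ + 18 = 0.
Eigenvalues λ = -3, -6.
For λ=-3: (A-λI) row 1 is [6, -6], so an eigenvector is (1, 1).
For λ=-6: (A-λI) row 1 is [9, -6], so an eigenvector is (2, 3).
General solution: c_1e^(-3t)(1,1) + c_2e^(-6t)(2,3).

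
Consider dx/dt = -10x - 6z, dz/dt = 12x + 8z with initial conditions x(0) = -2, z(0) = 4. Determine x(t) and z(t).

x(t) = -2e^(2t), z(t) = 4e^(2t)

Coefficient matrix A = [[-10, -6], [12, 8]].
Characteristic polynomial det(A - λI) = λ^2 + 2λ - 8 = 0.
Eigenvalues λ = -4, 2.
For λ=-4: (A-λI) row 1 is [-6, -6], so an eigenvector is (1, -1).
For λ=2: (A-λI) row 1 is [-12, -6], so an eigenvector is (-1, 2).
General solution: K_1e^(-4t)(1,-1) + K_2e^(2t)(-1,2).
Applying x(0)=-2, z(0)=4 gives K_1=0, K_2=2.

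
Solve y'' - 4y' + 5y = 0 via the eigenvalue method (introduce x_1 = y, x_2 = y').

y(t) = K_1e^(2t)cos(t) + K_2e^(2t)sin(t)

Let x_1 = y, x_2 = y'. Then x_1' = x_2 and x_2' = -5x_1 + 4x_2.
A = [[0,1],[-5,4]]; det(A-λI) = λ^2 - 4λ + 5.
Eigenvalues λ = 2 ± i.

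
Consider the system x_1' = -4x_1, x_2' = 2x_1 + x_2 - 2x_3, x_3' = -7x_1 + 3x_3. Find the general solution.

x_1(t) = K_1e^(-4t), x_2(t) = K_2e^(t) + K_3e^(3t), x_3(t) = K_1e^(-4t) - K_3e^(3t)

Coefficient matrix A = [[-4, 0, 0], [2, 1, -2], [-7, 0, 3]].
det(A - λI) = 0 gives eigenvalues λ = -4, 1, 3.
For λ=-4: eigenvector (1,0,1).
For λ=1: eigenvector (0,1,0).
For λ=3: eigenvector (0,1,-1).
General solution: K_1e^(-4t)(1,0,1) + K_2e^(t)(0,1,0) + K_3e^(3t)(0,1,-1).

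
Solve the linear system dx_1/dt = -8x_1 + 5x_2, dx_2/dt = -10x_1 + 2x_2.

x_1(t) = c_1e^(-3t)cos(5t) + c_2e^(-3t)sin(5t), x_2(t) = -c_1e^(-3t)sin(5t) + c_1e^(-3t)cos(5t) + c_2e^(-3t)sin(5t) + c_2e^(-3t)cos(5t)

Coefficient matrix A = [[-8, 5], [-10, 2]].
Characteristic polynomial det(A - λI) = λ^2 + 6λ + 34 = 0.
Eigenvalues λ = -3 ± 5i (complex conjugate pair).
For λ=-3+5i: an eigenvector is (1,1) - i(0,-1) = (1, 1 + i).
A real fundamental pair from Re and Im of e^((-3+5i)t)v: X_1 = e^(-3t)(cos(5t)·(1,1) + sin(5t)·(0,-1)), X_2 = e^(-3t)(sin(5t)·(1,1) - cos(5t)·(0,-1)).
General solution: c_1X_1 + c_2X_2.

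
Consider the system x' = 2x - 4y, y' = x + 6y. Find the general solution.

Coefficient matrix A = [[2, -4], [1, 6]].
Characteristic polynomial det(A - λI) = λ^2 - 8λ + 16 = 0.
Single eigenvalue λ = 4 with algebraic multiplicity 2.
Eigenvector v = (2,-1); generalized eigenvector w with (A-λI)w=v is (1,-1).
General solution: e^(4t)[K_1·v + K_2·(t·v + w)].

x(t) = 2K_1e^(4t) + 2K_2te^(4t) + K_2e^(4t), y(t) = -K_1e^(4t) - K_2te^(4t) - K_2e^(4t)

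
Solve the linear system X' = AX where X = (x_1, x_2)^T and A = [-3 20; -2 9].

x_1(t) = -C_1e^(3t)sin(2t) - 3C_1e^(3t)cos(2t) - 3C_2e^(3t)sin(2t) + C_2e^(3t)cos(2t), x_2(t) = -C_1e^(3t)cos(2t) - C_2e^(3t)sin(2t)

Coefficient matrix A = [[-3, 20], [-2, 9]].
Characteristic polynomial det(A - λI) = λ^2 - 6λ + 13 = 0.
Eigenvalues λ = 3 ± 2i (complex conjugate pair).
For λ=3+2i: an eigenvector is (-3,-1) - i(-1,0) = (-3 + i, -1).
A real fundamental pair from Re and Im of e^((3+2i)t)v: X_1 = e^(3t)(cos(2t)·(-3,-1) + sin(2t)·(-1,0)), X_2 = e^(3t)(sin(2t)·(-3,-1) - cos(2t)·(-1,0)).
General solution: C_1X_1 + C_2X_2.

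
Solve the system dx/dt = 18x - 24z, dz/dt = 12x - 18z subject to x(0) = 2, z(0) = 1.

x(t) = 2e^(6t), z(t) = e^(6t)

Coefficient matrix A = [[18, -24], [12, -18]].
Characteristic polynomial det(A - λI) = λ^2 - 36 = 0.
Eigenvalues λ = -6, 6.
For λ=-6: (A-λI) row 1 is [24, -24], so an eigenvector is (1, 1).
For λ=6: (A-λI) row 1 is [12, -24], so an eigenvector is (2, 1).
General solution: K_1e^(-6t)(1,1) + K_2e^(6t)(2,1).
Applying x(0)=2, z(0)=1 gives K_1=0, K_2=1.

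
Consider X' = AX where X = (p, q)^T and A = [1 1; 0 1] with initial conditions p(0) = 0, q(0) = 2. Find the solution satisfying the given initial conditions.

p(t) = 2te^(t), q(t) = 2e^(t)

Coefficient matrix A = [[1, 1], [0, 1]].
Characteristic polynomial det(A - λI) = λ^2 - 2λ + 1 = 0.
Single eigenvalue λ = 1 with algebraic multiplicity 2.
Eigenvector v = (1,0); generalized eigenvector w with (A-λI)w=v is (-1,1).
General solution: e^(t)[K_1·v + K_2·(t·v + w)].
Applying p(0)=0, q(0)=2 gives K_1=2, K_2=2.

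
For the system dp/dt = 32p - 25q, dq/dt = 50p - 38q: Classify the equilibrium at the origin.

A = [[32,-25],[50,-38]]; det(A-λI) = λ^2 + 6λ + 34.
λ = -3 ± 5i: negative real part.

stable spiral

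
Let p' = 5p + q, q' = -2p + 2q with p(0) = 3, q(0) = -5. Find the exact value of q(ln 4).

-512

A = [[5,1],[-2,2]]; eigenvalues λ = 4, 3.
Eigenvectors: (1,-1) for λ=4, (-1,2) for λ=3.
From the initial condition, c_1 = 1, c_2 = -2.
q(ln 4) = (1)(4^4)(-1) + (-2)(4^3)(2) = -512.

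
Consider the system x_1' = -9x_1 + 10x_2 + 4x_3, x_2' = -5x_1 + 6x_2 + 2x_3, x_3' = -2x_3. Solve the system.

x_1(t) = 2K_1e^(-4t) + 2K_2e^(-2t) + K_3e^(t), x_2(t) = K_1e^(-4t) + K_2e^(-2t) + K_3e^(t), x_3(t) = K_2e^(-2t)

Coefficient matrix A = [[-9, 10, 4], [-5, 6, 2], [0, 0, -2]].
det(A - λI) = 0 gives eigenvalues λ = -4, -2, 1.
For λ=-4: eigenvector (2,1,0).
For λ=-2: eigenvector (2,1,1).
For λ=1: eigenvector (1,1,0).
General solution: K_1e^(-4t)(2,1,0) + K_2e^(-2t)(2,1,1) + K_3e^(t)(1,1,0).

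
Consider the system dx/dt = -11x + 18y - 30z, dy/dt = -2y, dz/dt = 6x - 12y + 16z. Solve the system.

x(t) = 5K_1e^(t) + 2K_2e^(-2t) - 2K_3e^(4t), y(t) = K_2e^(-2t), z(t) = -2K_1e^(t) + K_3e^(4t)

Coefficient matrix A = [[-11, 18, -30], [0, -2, 0], [6, -12, 16]].
det(A - λI) = 0 gives eigenvalues λ = 1, -2, 4.
For λ=1: eigenvector (5,0,-2).
For λ=-2: eigenvector (2,1,0).
For λ=4: eigenvector (-2,0,1).
General solution: K_1e^(t)(5,0,-2) + K_2e^(-2t)(2,1,0) + K_3e^(4t)(-2,0,1).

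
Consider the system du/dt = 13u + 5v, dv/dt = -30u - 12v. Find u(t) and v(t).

Coefficient matrix A = [[13, 5], [-30, -12]].
Characteristic polynomial det(A - λI) = λ^2 - λ - 6 = 0.
Eigenvalues λ = 3, -2.
For λ=3: (A-λI) row 1 is [10, 5], so an eigenvector is (-1, 2).
For λ=-2: (A-λI) row 1 is [15, 5], so an eigenvector is (-1, 3).
General solution: C_1e^(3t)(-1,2) + C_2e^(-2t)(-1,3).

u(t) = -C_1e^(3t) - C_2e^(-2t), v(t) = 2C_1e^(3t) + 3C_2e^(-2t)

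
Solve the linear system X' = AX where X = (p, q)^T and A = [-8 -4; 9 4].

Coefficient matrix A = [[-8, -4], [9, 4]].
Characteristic polynomial det(A - λI) = λ^2 + 4λ + 4 = 0.
Single eigenvalue λ = -2 with algebraic multiplicity 2.
Eigenvector v = (2,-3); generalized eigenvector w with (A-λI)w=v is (1,-2).
General solution: e^(-2t)[C_1·v + C_2·(t·v + w)].

p(t) = 2C_1e^(-2t) + 2C_2te^(-2t) + C_2e^(-2t), q(t) = -3C_1e^(-2t) - 3C_2te^(-2t) - 2C_2e^(-2t)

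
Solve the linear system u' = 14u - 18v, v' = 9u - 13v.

Coefficient matrix A = [[14, -18], [9, -13]].
Characteristic polynomial det(A - λI) = λ^2 - λ - 20 = 0.
Eigenvalues λ = 5, -4.
For λ=5: (A-λI) row 1 is [9, -18], so an eigenvector is (-2, -1).
For λ=-4: (A-λI) row 1 is [18, -18], so an eigenvector is (1, 1).
General solution: K_1e^(5t)(-2,-1) + K_2e^(-4t)(1,1).

u(t) = -2K_1e^(5t) + K_2e^(-4t), v(t) = -K_1e^(5t) + K_2e^(-4t)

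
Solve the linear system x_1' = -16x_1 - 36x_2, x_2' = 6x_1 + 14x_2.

x_1(t) = 3C_1e^(-4t) + 2C_2e^(2t), x_2(t) = -C_1e^(-4t) - C_2e^(2t)

Coefficient matrix A = [[-16, -36], [6, 14]].
Characteristic polynomial det(A - λI) = λ^2 + 2λ - 8 = 0.
Eigenvalues λ = -4, 2.
For λ=-4: (A-λI) row 1 is [-12, -36], so an eigenvector is (3, -1).
For λ=2: (A-λI) row 1 is [-18, -36], so an eigenvector is (2, -1).
General solution: C_1e^(-4t)(3,-1) + C_2e^(2t)(2,-1).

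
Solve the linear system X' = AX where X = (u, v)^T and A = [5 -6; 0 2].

Coefficient matrix A = [[5, -6], [0, 2]].
Characteristic polynomial det(A - λI) = λ^2 - 7λ + 10 = 0.
Eigenvalues λ = 2, 5.
For λ=2: (A-λI) row 1 is [3, -6], so an eigenvector is (2, 1).
For λ=5: (A-λI) row 1 is [0, -6], so an eigenvector is (-1, 0).
General solution: C_1e^(2t)(2,1) + C_2e^(5t)(-1,0).

u(t) = 2C_1e^(2t) - C_2e^(5t), v(t) = C_1e^(2t)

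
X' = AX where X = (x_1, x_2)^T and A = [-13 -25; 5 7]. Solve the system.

Coefficient matrix A = [[-13, -25], [5, 7]].
Characteristic polynomial det(A - λI) = λ^2 + 6λ + 34 = 0.
Eigenvalues λ = -3 ± 5i (complex conjugate pair).
For λ=-3+5i: an eigenvector is (-1,0) - i(2,-1) = (-1 - 2i, 0 + i).
A real fundamental pair from Re and Im of e^((-3+5i)t)v: X_1 = e^(-3t)(cos(5t)·(-1,0) + sin(5t)·(2,-1)), X_2 = e^(-3t)(sin(5t)·(-1,0) - cos(5t)·(2,-1)).
General solution: C_1X_1 + C_2X_2.

x_1(t) = 2C_1e^(-3t)sin(5t) - C_1e^(-3t)cos(5t) - C_2e^(-3t)sin(5t) - 2C_2e^(-3t)cos(5t), x_2(t) = -C_1e^(-3t)sin(5t) + C_2e^(-3t)cos(5t)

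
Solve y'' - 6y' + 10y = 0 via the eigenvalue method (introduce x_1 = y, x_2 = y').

Let x_1 = y, x_2 = y'. Then x_1' = x_2 and x_2' = -10x_1 + 6x_2.
A = [[0,1],[-10,6]]; det(A-λI) = λ^2 - 6λ + 10.
Eigenvalues λ = 3 ± i.

y(t) = C_1e^(3t)cos(t) + C_2e^(3t)sin(t)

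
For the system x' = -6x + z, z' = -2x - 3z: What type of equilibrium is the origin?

A = [[-6,1],[-2,-3]]; det(A-λI) = λ^2 + 9λ + 20.
λ = -4, -5: both negative.

stable node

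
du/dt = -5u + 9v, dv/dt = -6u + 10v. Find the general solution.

Coefficient matrix A = [[-5, 9], [-6, 10]].
Characteristic polynomial det(A - λI) = λ^2 - 5λ + 4 = 0.
Eigenvalues λ = 1, 4.
For λ=1: (A-λI) row 1 is [-6, 9], so an eigenvector is (3, 2).
For λ=4: (A-λI) row 1 is [-9, 9], so an eigenvector is (-1, -1).
General solution: K_1e^(t)(3,2) + K_2e^(4t)(-1,-1).

u(t) = 3K_1e^(t) - K_2e^(4t), v(t) = 2K_1e^(t) - K_2e^(4t)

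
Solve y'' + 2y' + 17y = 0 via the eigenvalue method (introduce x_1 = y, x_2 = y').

y(t) = C_1e^(-t)cos(4t) + C_2e^(-t)sin(4t)

Let x_1 = y, x_2 = y'. Then x_1' = x_2 and x_2' = -17x_1 - 2x_2.
A = [[0,1],[-17,-2]]; det(A-λI) = λ^2 + 2λ + 17.
Eigenvalues λ = -1 ± 4i.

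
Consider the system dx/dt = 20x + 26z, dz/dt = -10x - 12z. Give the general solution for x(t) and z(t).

Coefficient matrix A = [[20, 26], [-10, -12]].
Characteristic polynomial det(A - λI) = λ^2 - 8λ + 20 = 0.
Eigenvalues λ = 4 ± 2i (complex conjugate pair).
For λ=4+2i: an eigenvector is (2,-1) - i(3,-2) = (2 - 3i, -1 + 2i).
A real fundamental pair from Re and Im of e^((4+2i)t)v: X_1 = e^(4t)(cos(2t)·(2,-1) + sin(2t)·(3,-2)), X_2 = e^(4t)(sin(2t)·(2,-1) - cos(2t)·(3,-2)).
General solution: c_1X_1 + c_2X_2.

x(t) = 3c_1e^(4t)sin(2t) + 2c_1e^(4t)cos(2t) + 2c_2e^(4t)sin(2t) - 3c_2e^(4t)cos(2t), z(t) = -2c_1e^(4t)sin(2t) - c_1e^(4t)cos(2t) - c_2e^(4t)sin(2t) + 2c_2e^(4t)cos(2t)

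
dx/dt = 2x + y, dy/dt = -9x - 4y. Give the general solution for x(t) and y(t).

x(t) = -C_1e^(-t) - C_2te^(-t), y(t) = 3C_1e^(-t) + 3C_2te^(-t) - C_2e^(-t)

Coefficient matrix A = [[2, 1], [-9, -4]].
Characteristic polynomial det(A - λI) = λ^2 + 2λ + 1 = 0.
Single eigenvalue λ = -1 with algebraic multiplicity 2.
Eigenvector v = (-1,3); generalized eigenvector w with (A-λI)w=v is (0,-1).
General solution: e^(-t)[C_1·v + C_2·(t·v + w)].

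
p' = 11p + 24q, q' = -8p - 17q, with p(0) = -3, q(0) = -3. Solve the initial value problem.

p(t) = -30e^(-t) + 27e^(-5t), q(t) = 15e^(-t) - 18e^(-5t)

Coefficient matrix A = [[11, 24], [-8, -17]].
Characteristic polynomial det(A - λI) = λ^2 + 6λ + 5 = 0.
Eigenvalues λ = -1, -5.
For λ=-1: (A-λI) row 1 is [12, 24], so an eigenvector is (-2, 1).
For λ=-5: (A-λI) row 1 is [16, 24], so an eigenvector is (3, -2).
General solution: C_1e^(-t)(-2,1) + C_2e^(-5t)(3,-2).
Applying p(0)=-3, q(0)=-3 gives C_1=15, C_2=9.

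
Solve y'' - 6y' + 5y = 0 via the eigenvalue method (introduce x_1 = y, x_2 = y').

Let x_1 = y, x_2 = y'. Then x_1' = x_2 and x_2' = -5x_1 + 6x_2.
A = [[0,1],[-5,6]]; det(A-λI) = λ^2 - 6λ + 5.
Eigenvalues λ = 5, 1 with eigenvectors (1,5), (1,1).

y(t) = K_1e^(5t) + K_2e^(t)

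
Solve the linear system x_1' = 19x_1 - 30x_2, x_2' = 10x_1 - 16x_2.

Coefficient matrix A = [[19, -30], [10, -16]].
Characteristic polynomial det(A - λI) = λ^2 - 3λ - 4 = 0.
Eigenvalues λ = -1, 4.
For λ=-1: (A-λI) row 1 is [20, -30], so an eigenvector is (3, 2).
For λ=4: (A-λI) row 1 is [15, -30], so an eigenvector is (2, 1).
General solution: c_1e^(-t)(3,2) + c_2e^(4t)(2,1).

x_1(t) = 3c_1e^(-t) + 2c_2e^(4t), x_2(t) = 2c_1e^(-t) + c_2e^(4t)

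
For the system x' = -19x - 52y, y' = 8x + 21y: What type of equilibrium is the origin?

A = [[-19,-52],[8,21]]; det(A-λI) = λ^2 - 2λ + 17.
λ = 1 ± 4i: positive real part.

unstable spiral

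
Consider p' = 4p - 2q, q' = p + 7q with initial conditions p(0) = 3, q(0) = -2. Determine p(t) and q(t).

Coefficient matrix A = [[4, -2], [1, 7]].
Characteristic polynomial det(A - λI) = λ^2 - 11λ + 30 = 0.
Eigenvalues λ = 6, 5.
For λ=6: (A-λI) row 1 is [-2, -2], so an eigenvector is (1, -1).
For λ=5: (A-λI) row 1 is [-1, -2], so an eigenvector is (2, -1).
General solution: C_1e^(6t)(1,-1) + C_2e^(5t)(2,-1).
Applying p(0)=3, q(0)=-2 gives C_1=1, C_2=1.

p(t) = e^(6t) + 2e^(5t), q(t) = -e^(6t) - e^(5t)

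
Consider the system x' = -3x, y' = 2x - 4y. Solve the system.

Coefficient matrix A = [[-3, 0], [2, -4]].
Characteristic polynomial det(A - λI) = λ^2 + 7λ + 12 = 0.
Eigenvalues λ = -3, -4.
For λ=-3: (A-λI) row 2 is [2, -1], so an eigenvector is (-1, -2).
For λ=-4: (A-λI) row 1 is [1, 0], so an eigenvector is (0, 1).
General solution: c_1e^(-3t)(-1,-2) + c_2e^(-4t)(0,1).

x(t) = -c_1e^(-3t), y(t) = -2c_1e^(-3t) + c_2e^(-4t)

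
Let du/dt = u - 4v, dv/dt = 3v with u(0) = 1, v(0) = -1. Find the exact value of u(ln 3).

A = [[1,-4],[0,3]]; eigenvalues λ = 3, 1.
Eigenvectors: (2,-1) for λ=3, (1,0) for λ=1.
From the initial condition, c_1 = 1, c_2 = -1.
u(ln 3) = (1)(3^3)(2) + (-1)(3^1)(1) = 51.

51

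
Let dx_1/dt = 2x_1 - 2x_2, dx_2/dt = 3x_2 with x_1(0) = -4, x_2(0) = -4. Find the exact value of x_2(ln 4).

A = [[2,-2],[0,3]]; eigenvalues λ = 3, 2.
Eigenvectors: (2,-1) for λ=3, (1,0) for λ=2.
From the initial condition, c_1 = 4, c_2 = -12.
x_2(ln 4) = (4)(4^3)(-1) + (-12)(4^2)(0) = -256.

-256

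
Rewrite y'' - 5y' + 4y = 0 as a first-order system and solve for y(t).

Let x_1 = y, x_2 = y'. Then x_1' = x_2 and x_2' = -4x_1 + 5x_2.
A = [[0,1],[-4,5]]; det(A-λI) = λ^2 - 5λ + 4.
Eigenvalues λ = 1, 4 with eigenvectors (1,1), (1,4).

y(t) = K_1e^(t) + K_2e^(4t)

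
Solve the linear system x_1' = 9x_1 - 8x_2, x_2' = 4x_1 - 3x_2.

x_1(t) = -2c_1e^(5t) + c_2e^(t), x_2(t) = -c_1e^(5t) + c_2e^(t)

Coefficient matrix A = [[9, -8], [4, -3]].
Characteristic polynomial det(A - λI) = λ^2 - 6λ + 5 = 0.
Eigenvalues λ = 5, 1.
For λ=5: (A-λI) row 1 is [4, -8], so an eigenvector is (-2, -1).
For λ=1: (A-λI) row 1 is [8, -8], so an eigenvector is (1, 1).
General solution: c_1e^(5t)(-2,-1) + c_2e^(t)(1,1).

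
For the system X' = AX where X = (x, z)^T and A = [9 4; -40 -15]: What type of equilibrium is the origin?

stable spiral

A = [[9,4],[-40,-15]]; det(A-λI) = λ^2 + 6λ + 25.
λ = -3 ± 4i: negative real part.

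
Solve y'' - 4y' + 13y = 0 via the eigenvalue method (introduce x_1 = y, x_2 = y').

y(t) = K_1e^(2t)cos(3t) + K_2e^(2t)sin(3t)

Let x_1 = y, x_2 = y'. Then x_1' = x_2 and x_2' = -13x_1 + 4x_2.
A = [[0,1],[-13,4]]; det(A-λI) = λ^2 - 4λ + 13.
Eigenvalues λ = 2 ± 3i.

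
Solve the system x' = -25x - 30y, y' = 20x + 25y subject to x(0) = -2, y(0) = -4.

Coefficient matrix A = [[-25, -30], [20, 25]].
Characteristic polynomial det(A - λI) = λ^2 - 25 = 0.
Eigenvalues λ = -5, 5.
For λ=-5: (A-λI) row 1 is [-20, -30], so an eigenvector is (3, -2).
For λ=5: (A-λI) row 1 is [-30, -30], so an eigenvector is (1, -1).
General solution: C_1e^(-5t)(3,-2) + C_2e^(5t)(1,-1).
Applying x(0)=-2, y(0)=-4 gives C_1=-6, C_2=16.

x(t) = 16e^(5t) - 18e^(-5t), y(t) = -16e^(5t) + 12e^(-5t)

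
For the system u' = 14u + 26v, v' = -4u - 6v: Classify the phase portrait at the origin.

A = [[14,26],[-4,-6]]; det(A-λI) = λ^2 - 8λ + 20.
λ = 4 ± 2i: positive real part.

unstable spiral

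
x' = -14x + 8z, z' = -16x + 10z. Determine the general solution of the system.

Coefficient matrix A = [[-14, 8], [-16, 10]].
Characteristic polynomial det(A - λI) = λ^2 + 4λ - 12 = 0.
Eigenvalues λ = -6, 2.
For λ=-6: (A-λI) row 1 is [-8, 8], so an eigenvector is (1, 1).
For λ=2: (A-λI) row 1 is [-16, 8], so an eigenvector is (-1, -2).
General solution: K_1e^(-6t)(1,1) + K_2e^(2t)(-1,-2).

x(t) = K_1e^(-6t) - K_2e^(2t), z(t) = K_1e^(-6t) - 2K_2e^(2t)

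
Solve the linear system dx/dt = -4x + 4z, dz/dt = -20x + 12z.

Coefficient matrix A = [[-4, 4], [-20, 12]].
Characteristic polynomial det(A - λI) = λ^2 - 8λ + 32 = 0.
Eigenvalues λ = 4 ± 4i (complex conjugate pair).
For λ=4+4i: an eigenvector is (0,-1) - i(-1,-2) = (0 + i, -1 + 2i).
A real fundamental pair from Re and Im of e^((4+4i)t)v: X_1 = e^(4t)(cos(4t)·(0,-1) + sin(4t)·(-1,-2)), X_2 = e^(4t)(sin(4t)·(0,-1) - cos(4t)·(-1,-2)).
General solution: c_1X_1 + c_2X_2.

x(t) = -c_1e^(4t)sin(4t) + c_2e^(4t)cos(4t), z(t) = -2c_1e^(4t)sin(4t) - c_1e^(4t)cos(4t) - c_2e^(4t)sin(4t) + 2c_2e^(4t)cos(4t)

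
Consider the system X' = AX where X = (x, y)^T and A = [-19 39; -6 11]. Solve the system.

x(t) = -2C_1e^(-4t)sin(3t) + 3C_1e^(-4t)cos(3t) + 3C_2e^(-4t)sin(3t) + 2C_2e^(-4t)cos(3t), y(t) = -C_1e^(-4t)sin(3t) + C_1e^(-4t)cos(3t) + C_2e^(-4t)sin(3t) + C_2e^(-4t)cos(3t)

Coefficient matrix A = [[-19, 39], [-6, 11]].
Characteristic polynomial det(A - λI) = λ^2 + 8λ + 25 = 0.
Eigenvalues λ = -4 ± 3i (complex conjugate pair).
For λ=-4+3i: an eigenvector is (3,1) - i(-2,-1) = (3 + 2i, 1 + i).
A real fundamental pair from Re and Im of e^((-4+3i)t)v: X_1 = e^(-4t)(cos(3t)·(3,1) + sin(3t)·(-2,-1)), X_2 = e^(-4t)(sin(3t)·(3,1) - cos(3t)·(-2,-1)).
General solution: C_1X_1 + C_2X_2.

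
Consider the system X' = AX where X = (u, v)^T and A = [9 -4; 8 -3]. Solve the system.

Coefficient matrix A = [[9, -4], [8, -3]].
Characteristic polynomial det(A - λI) = λ^2 - 6λ + 5 = 0.
Eigenvalues λ = 5, 1.
For λ=5: (A-λI) row 1 is [4, -4], so an eigenvector is (-1, -1).
For λ=1: (A-λI) row 1 is [8, -4], so an eigenvector is (-1, -2).
General solution: C_1e^(5t)(-1,-1) + C_2e^(t)(-1,-2).

u(t) = -C_1e^(5t) - C_2e^(t), v(t) = -C_1e^(5t) - 2C_2e^(t)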